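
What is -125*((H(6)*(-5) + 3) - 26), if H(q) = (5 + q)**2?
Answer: 78500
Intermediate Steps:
-125*((H(6)*(-5) + 3) - 26) = -125*(((5 + 6)**2*(-5) + 3) - 26) = -125*((11**2*(-5) + 3) - 26) = -125*((121*(-5) + 3) - 26) = -125*((-605 + 3) - 26) = -125*(-602 - 26) = -125*(-628) = 78500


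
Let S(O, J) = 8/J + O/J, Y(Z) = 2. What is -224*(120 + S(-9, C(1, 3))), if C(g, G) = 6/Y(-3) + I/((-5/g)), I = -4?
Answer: -509600/19 ≈ -26821.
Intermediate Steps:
C(g, G) = 3 + 4*g/5 (C(g, G) = 6/2 - 4*(-g/5) = 6*(1/2) - (-4)*g/5 = 3 + 4*g/5)
-224*(120 + S(-9, C(1, 3))) = -224*(120 + (8 - 9)/(3 + (4/5)*1)) = -224*(120 - 1/(3 + 4/5)) = -224*(120 - 1/(19/5)) = -224*(120 + (5/19)*(-1)) = -224*(120 - 5/19) = -224*2275/19 = -509600/19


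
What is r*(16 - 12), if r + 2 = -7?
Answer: -36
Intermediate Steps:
r = -9 (r = -2 - 7 = -9)
r*(16 - 12) = -9*(16 - 12) = -9*4 = -36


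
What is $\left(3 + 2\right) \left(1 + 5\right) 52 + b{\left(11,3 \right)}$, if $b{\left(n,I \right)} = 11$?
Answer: $1571$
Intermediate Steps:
$\left(3 + 2\right) \left(1 + 5\right) 52 + b{\left(11,3 \right)} = \left(3 + 2\right) \left(1 + 5\right) 52 + 11 = 5 \cdot 6 \cdot 52 + 11 = 30 \cdot 52 + 11 = 1560 + 11 = 1571$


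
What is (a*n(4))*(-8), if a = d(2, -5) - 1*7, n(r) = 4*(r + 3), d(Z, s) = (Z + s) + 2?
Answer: 1792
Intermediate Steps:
d(Z, s) = 2 + Z + s
n(r) = 12 + 4*r (n(r) = 4*(3 + r) = 12 + 4*r)
a = -8 (a = (2 + 2 - 5) - 1*7 = -1 - 7 = -8)
(a*n(4))*(-8) = -8*(12 + 4*4)*(-8) = -8*(12 + 16)*(-8) = -8*28*(-8) = -224*(-8) = 1792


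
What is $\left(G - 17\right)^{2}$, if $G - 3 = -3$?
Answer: $289$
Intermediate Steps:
$G = 0$ ($G = 3 - 3 = 0$)
$\left(G - 17\right)^{2} = \left(0 - 17\right)^{2} = \left(-17\right)^{2} = 289$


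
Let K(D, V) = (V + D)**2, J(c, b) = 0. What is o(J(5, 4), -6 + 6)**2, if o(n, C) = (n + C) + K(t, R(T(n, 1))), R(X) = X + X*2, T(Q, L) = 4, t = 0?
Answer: 20736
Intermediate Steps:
R(X) = 3*X (R(X) = X + 2*X = 3*X)
K(D, V) = (D + V)**2
o(n, C) = 144 + C + n (o(n, C) = (n + C) + (0 + 3*4)**2 = (C + n) + (0 + 12)**2 = (C + n) + 12**2 = (C + n) + 144 = 144 + C + n)
o(J(5, 4), -6 + 6)**2 = (144 + (-6 + 6) + 0)**2 = (144 + 0 + 0)**2 = 144**2 = 20736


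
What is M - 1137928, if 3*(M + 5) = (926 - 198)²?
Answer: -2883815/3 ≈ -9.6127e+5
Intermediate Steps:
M = 529969/3 (M = -5 + (926 - 198)²/3 = -5 + (⅓)*728² = -5 + (⅓)*529984 = -5 + 529984/3 = 529969/3 ≈ 1.7666e+5)
M - 1137928 = 529969/3 - 1137928 = -2883815/3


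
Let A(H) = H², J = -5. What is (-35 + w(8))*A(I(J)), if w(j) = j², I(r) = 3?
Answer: 261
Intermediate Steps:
(-35 + w(8))*A(I(J)) = (-35 + 8²)*3² = (-35 + 64)*9 = 29*9 = 261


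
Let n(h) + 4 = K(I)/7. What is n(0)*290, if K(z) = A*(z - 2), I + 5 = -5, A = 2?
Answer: -15080/7 ≈ -2154.3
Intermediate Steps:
I = -10 (I = -5 - 5 = -10)
K(z) = -4 + 2*z (K(z) = 2*(z - 2) = 2*(-2 + z) = -4 + 2*z)
n(h) = -52/7 (n(h) = -4 + (-4 + 2*(-10))/7 = -4 + (-4 - 20)*(⅐) = -4 - 24*⅐ = -4 - 24/7 = -52/7)
n(0)*290 = -52/7*290 = -15080/7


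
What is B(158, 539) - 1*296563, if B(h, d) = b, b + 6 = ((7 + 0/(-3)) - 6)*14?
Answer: -296555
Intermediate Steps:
b = 8 (b = -6 + ((7 + 0/(-3)) - 6)*14 = -6 + ((7 + 0*(-⅓)) - 6)*14 = -6 + ((7 + 0) - 6)*14 = -6 + (7 - 6)*14 = -6 + 1*14 = -6 + 14 = 8)
B(h, d) = 8
B(158, 539) - 1*296563 = 8 - 1*296563 = 8 - 296563 = -296555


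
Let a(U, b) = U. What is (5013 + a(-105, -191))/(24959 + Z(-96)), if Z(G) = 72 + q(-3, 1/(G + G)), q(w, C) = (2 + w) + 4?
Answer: 2454/12517 ≈ 0.19605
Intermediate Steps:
q(w, C) = 6 + w
Z(G) = 75 (Z(G) = 72 + (6 - 3) = 72 + 3 = 75)
(5013 + a(-105, -191))/(24959 + Z(-96)) = (5013 - 105)/(24959 + 75) = 4908/25034 = 4908*(1/25034) = 2454/12517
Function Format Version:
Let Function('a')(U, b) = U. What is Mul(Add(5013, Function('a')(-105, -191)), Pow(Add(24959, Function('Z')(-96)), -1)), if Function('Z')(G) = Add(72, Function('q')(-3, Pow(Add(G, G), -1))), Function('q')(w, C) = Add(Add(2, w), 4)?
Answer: Rational(2454, 12517) ≈ 0.19605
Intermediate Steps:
Function('q')(w, C) = Add(6, w)
Function('Z')(G) = 75 (Function('Z')(G) = Add(72, Add(6, -3)) = Add(72, 3) = 75)
Mul(Add(5013, Function('a')(-105, -191)), Pow(Add(24959, Function('Z')(-96)), -1)) = Mul(Add(5013, -105), Pow(Add(24959, 75), -1)) = Mul(4908, Pow(25034, -1)) = Mul(4908, Rational(1, 25034)) = Rational(2454, 12517)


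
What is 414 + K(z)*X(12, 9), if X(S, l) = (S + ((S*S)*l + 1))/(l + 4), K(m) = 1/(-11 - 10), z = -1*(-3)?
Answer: 15959/39 ≈ 409.21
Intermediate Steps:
z = 3
K(m) = -1/21 (K(m) = 1/(-21) = -1/21)
X(S, l) = (1 + S + l*S²)/(4 + l) (X(S, l) = (S + (S²*l + 1))/(4 + l) = (S + (l*S² + 1))/(4 + l) = (S + (1 + l*S²))/(4 + l) = (1 + S + l*S²)/(4 + l))
414 + K(z)*X(12, 9) = 414 - (1 + 12 + 9*12²)/(21*(4 + 9)) = 414 - (1 + 12 + 9*144)/(21*13) = 414 - (1 + 12 + 1296)/273 = 414 - 1309/273 = 414 - 1/21*1309/13 = 414 - 187/39 = 15959/39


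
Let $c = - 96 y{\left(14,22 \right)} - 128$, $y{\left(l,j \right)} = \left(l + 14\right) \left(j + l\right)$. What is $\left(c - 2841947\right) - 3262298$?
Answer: $-6201141$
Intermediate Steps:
$y{\left(l,j \right)} = \left(14 + l\right) \left(j + l\right)$
$c = -96896$ ($c = - 96 \left(14^{2} + 14 \cdot 22 + 14 \cdot 14 + 22 \cdot 14\right) - 128 = - 96 \left(196 + 308 + 196 + 308\right) - 128 = \left(-96\right) 1008 - 128 = -96768 - 128 = -96896$)
$\left(c - 2841947\right) - 3262298 = \left(-96896 - 2841947\right) - 3262298 = -2938843 - 3262298 = -6201141$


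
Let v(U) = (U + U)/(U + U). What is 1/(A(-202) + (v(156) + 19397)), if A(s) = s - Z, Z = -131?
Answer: 1/19327 ≈ 5.1741e-5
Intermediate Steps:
v(U) = 1 (v(U) = (2*U)/((2*U)) = (2*U)*(1/(2*U)) = 1)
A(s) = 131 + s (A(s) = s - 1*(-131) = s + 131 = 131 + s)
1/(A(-202) + (v(156) + 19397)) = 1/((131 - 202) + (1 + 19397)) = 1/(-71 + 19398) = 1/19327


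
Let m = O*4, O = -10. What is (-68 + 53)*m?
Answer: 600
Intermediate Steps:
m = -40 (m = -10*4 = -40)
(-68 + 53)*m = (-68 + 53)*(-40) = -15*(-40) = 600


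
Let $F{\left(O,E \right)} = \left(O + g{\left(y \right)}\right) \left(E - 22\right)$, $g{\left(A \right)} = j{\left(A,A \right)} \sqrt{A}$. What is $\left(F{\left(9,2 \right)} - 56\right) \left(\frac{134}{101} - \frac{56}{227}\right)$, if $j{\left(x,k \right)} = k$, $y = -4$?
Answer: $- \frac{5843832}{22927} + \frac{3961920 i}{22927} \approx -254.89 + 172.81 i$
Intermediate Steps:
$g{\left(A \right)} = A^{\frac{3}{2}}$ ($g{\left(A \right)} = A \sqrt{A} = A^{\frac{3}{2}}$)
$F{\left(O,E \right)} = \left(-22 + E\right) \left(O - 8 i\right)$ ($F{\left(O,E \right)} = \left(O + \left(-4\right)^{\frac{3}{2}}\right) \left(E - 22\right) = \left(O - 8 i\right) \left(-22 + E\right) = \left(-22 + E\right) \left(O - 8 i\right)$)
$\left(F{\left(9,2 \right)} - 56\right) \left(\frac{134}{101} - \frac{56}{227}\right) = \left(\left(\left(-22\right) 9 + 176 i + 2 \cdot 9 - 8 i 2\right) - 56\right) \left(\frac{134}{101} - \frac{56}{227}\right) = \left(\left(-198 + 176 i + 18 - 16 i\right) - 56\right) \left(134 \cdot \frac{1}{101} - \frac{56}{227}\right) = \left(\left(-180 + 160 i\right) - 56\right) \left(\frac{134}{101} - \frac{56}{227}\right) = \left(-236 + 160 i\right) \frac{24762}{22927} = - \frac{5843832}{22927} + \frac{3961920 i}{22927}$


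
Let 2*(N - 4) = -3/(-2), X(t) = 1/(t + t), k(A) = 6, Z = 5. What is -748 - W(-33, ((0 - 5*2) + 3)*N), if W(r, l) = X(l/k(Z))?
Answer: -99472/133 ≈ -747.91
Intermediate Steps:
X(t) = 1/(2*t)
N = 19/4 (N = 4 + (-3/(-2))/2 = 4 + (-3*(-½))/2 = 4 + (½)*(3/2) = 4 + ¾ = 19/4 ≈ 4.7500)
W(r, l) = 3/l (W(r, l) = 1/(2*((l/6))) = (6/l)/2 = 3/l)
-748 - W(-33, ((0 - 5*2) + 3)*N) = -748 - 3/(((0 - 5*2) + 3)*(19/4)) = -748 - 3/(((0 - 10) + 3)*(19/4)) = -748 - 3/((-10 + 3)*(19/4)) = -748 - 3/((-7*19/4)) = -748 - 3/(-133/4) = -748 - 3*(-4)/133 = -748 - 1*(-12/133) = -748 + 12/133 = -99472/133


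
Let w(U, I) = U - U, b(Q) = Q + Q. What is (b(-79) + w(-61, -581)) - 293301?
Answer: -293459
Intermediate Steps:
b(Q) = 2*Q
w(U, I) = 0
(b(-79) + w(-61, -581)) - 293301 = (2*(-79) + 0) - 293301 = (-158 + 0) - 293301 = -158 - 293301 = -293459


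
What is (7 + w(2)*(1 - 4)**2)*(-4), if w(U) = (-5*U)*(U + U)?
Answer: 1412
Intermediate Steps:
w(U) = -10*U**2 (w(U) = (-5*U)*(2*U) = -10*U**2)
(7 + w(2)*(1 - 4)**2)*(-4) = (7 + (-10*2**2)*(1 - 4)**2)*(-4) = (7 - 10*4*(-3)**2)*(-4) = (7 - 40*9)*(-4) = (7 - 360)*(-4) = -353*(-4) = 1412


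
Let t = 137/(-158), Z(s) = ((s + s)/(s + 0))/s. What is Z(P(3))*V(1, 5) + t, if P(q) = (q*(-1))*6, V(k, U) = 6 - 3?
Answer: -569/474 ≈ -1.2004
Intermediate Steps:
V(k, U) = 3
P(q) = -6*q (P(q) = -q*6 = -6*q)
Z(s) = 2/s (Z(s) = ((2*s)/s)/s = 2/s)
t = -137/158 (t = 137*(-1/158) = -137/158 ≈ -0.86709)
Z(P(3))*V(1, 5) + t = (2/((-6*3)))*3 - 137/158 = (2/(-18))*3 - 137/158 = (2*(-1/18))*3 - 137/158 = -1/9*3 - 137/158 = -1/3 - 137/158 = -569/474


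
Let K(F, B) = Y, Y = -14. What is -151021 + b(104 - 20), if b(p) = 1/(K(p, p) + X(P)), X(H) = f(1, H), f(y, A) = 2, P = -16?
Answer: -1812253/12 ≈ -1.5102e+5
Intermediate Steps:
K(F, B) = -14
X(H) = 2
b(p) = -1/12 (b(p) = 1/(-14 + 2) = 1/(-12) = -1/12)
-151021 + b(104 - 20) = -151021 - 1/12 = -1812253/12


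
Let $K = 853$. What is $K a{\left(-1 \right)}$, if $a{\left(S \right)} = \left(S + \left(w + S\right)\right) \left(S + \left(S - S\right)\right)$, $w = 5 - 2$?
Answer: $-853$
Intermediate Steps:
$w = 3$
$a{\left(S \right)} = S \left(3 + 2 S\right)$ ($a{\left(S \right)} = \left(S + \left(3 + S\right)\right) \left(S + \left(S - S\right)\right) = \left(3 + 2 S\right) \left(S + 0\right) = \left(3 + 2 S\right) S = S \left(3 + 2 S\right)$)
$K a{\left(-1 \right)} = 853 \left(- (3 + 2 \left(-1\right))\right) = 853 \left(- (3 - 2)\right) = 853 \left(\left(-1\right) 1\right) = 853 \left(-1\right) = -853$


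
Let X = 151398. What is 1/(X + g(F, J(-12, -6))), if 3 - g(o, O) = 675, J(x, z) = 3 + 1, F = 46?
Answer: 1/150726 ≈ 6.6346e-6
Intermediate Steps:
J(x, z) = 4
g(o, O) = -672 (g(o, O) = 3 - 1*675 = 3 - 675 = -672)
1/(X + g(F, J(-12, -6))) = 1/(151398 - 672) = 1/150726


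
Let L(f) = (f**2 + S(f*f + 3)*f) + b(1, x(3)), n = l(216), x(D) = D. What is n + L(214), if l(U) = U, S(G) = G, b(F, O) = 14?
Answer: 9847012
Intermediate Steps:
n = 216
L(f) = 14 + f**2 + f*(3 + f**2) (L(f) = (f**2 + (f*f + 3)*f) + 14 = (f**2 + (f**2 + 3)*f) + 14 = (f**2 + (3 + f**2)*f) + 14 = (f**2 + f*(3 + f**2)) + 14 = 14 + f**2 + f*(3 + f**2))
n + L(214) = 216 + (14 + 214**2 + 214*(3 + 214**2)) = 216 + (14 + 45796 + 214*(3 + 45796)) = 216 + (14 + 45796 + 214*45799) = 216 + (14 + 45796 + 9800986) = 216 + 9846796 = 9847012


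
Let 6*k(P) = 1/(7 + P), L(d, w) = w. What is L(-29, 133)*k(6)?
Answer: 133/78 ≈ 1.7051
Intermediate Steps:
k(P) = 1/(6*(7 + P))
L(-29, 133)*k(6) = 133*(1/(6*(7 + 6))) = 133*((1/6)/13) = 133*((1/6)*(1/13)) = 133*(1/78) = 133/78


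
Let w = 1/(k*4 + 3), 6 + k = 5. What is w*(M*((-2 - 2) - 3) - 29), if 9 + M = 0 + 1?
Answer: -27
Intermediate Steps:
M = -8 (M = -9 + (0 + 1) = -9 + 1 = -8)
k = -1 (k = -6 + 5 = -1)
w = -1 (w = 1/(-1*4 + 3) = 1/(-4 + 3) = 1/(-1) = -1)
w*(M*((-2 - 2) - 3) - 29) = -(-8*((-2 - 2) - 3) - 29) = -(-8*(-4 - 3) - 29) = -(-8*(-7) - 29) = -(56 - 29) = -1*27 = -27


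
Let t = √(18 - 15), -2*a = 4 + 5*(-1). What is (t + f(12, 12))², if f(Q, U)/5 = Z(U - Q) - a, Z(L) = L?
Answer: 37/4 - 5*√3 ≈ 0.58975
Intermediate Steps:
a = ½ (a = -(4 + 5*(-1))/2 = -(4 - 5)/2 = -½*(-1) = ½ ≈ 0.50000)
f(Q, U) = -5/2 - 5*Q + 5*U (f(Q, U) = 5*((U - Q) - 1*½) = 5*((U - Q) - ½) = 5*(-½ + U - Q) = -5/2 - 5*Q + 5*U)
t = √3 ≈ 1.7320
(t + f(12, 12))² = (√3 + (-5/2 - 5*12 + 5*12))² = (√3 + (-5/2 - 60 + 60))² = (√3 - 5/2)² = (-5/2 + √3)²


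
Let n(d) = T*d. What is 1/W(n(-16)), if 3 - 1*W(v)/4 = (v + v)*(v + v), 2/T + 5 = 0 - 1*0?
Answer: -25/16084 ≈ -0.0015543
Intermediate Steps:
T = -⅖ (T = 2/(-5 + (0 - 1*0)) = 2/(-5 + (0 + 0)) = 2/(-5 + 0) = 2/(-5) = 2*(-⅕) = -⅖ ≈ -0.40000)
n(d) = -2*d/5
W(v) = 12 - 16*v² (W(v) = 12 - 4*(v + v)*(v + v) = 12 - 4*2*v*2*v = 12 - 16*v²)
1/W(n(-16)) = 1/(12 - 16*(-⅖*(-16))²) = 1/(12 - 16*(32/5)²) = 1/(12 - 16*1024/25) = 1/(12 - 16384/25) = 1/(-16084/25) = -25/16084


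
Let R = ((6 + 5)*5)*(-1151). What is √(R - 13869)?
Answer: I*√77174 ≈ 277.8*I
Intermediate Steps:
R = -63305 (R = (11*5)*(-1151) = 55*(-1151) = -63305)
√(R - 13869) = √(-63305 - 13869) = √(-77174) = I*√77174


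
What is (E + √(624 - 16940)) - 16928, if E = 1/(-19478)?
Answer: -329723585/19478 + 2*I*√4079 ≈ -16928.0 + 127.73*I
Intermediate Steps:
E = -1/19478 ≈ -5.1340e-5
(E + √(624 - 16940)) - 16928 = (-1/19478 + √(624 - 16940)) - 16928 = (-1/19478 + √(-16316)) - 16928 = (-1/19478 + 2*I*√4079) - 16928 = -329723585/19478 + 2*I*√4079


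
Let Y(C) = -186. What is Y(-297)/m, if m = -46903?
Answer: 6/1513 ≈ 0.0039656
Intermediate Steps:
Y(-297)/m = -186/(-46903) = -186*(-1/46903) = 6/1513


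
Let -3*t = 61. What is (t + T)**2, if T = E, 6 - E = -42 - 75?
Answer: 94864/9 ≈ 10540.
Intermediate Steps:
t = -61/3 (t = -1/3*61 = -61/3 ≈ -20.333)
E = 123 (E = 6 - (-42 - 75) = 6 - 1*(-117) = 6 + 117 = 123)
T = 123
(t + T)**2 = (-61/3 + 123)**2 = (308/3)**2 = 94864/9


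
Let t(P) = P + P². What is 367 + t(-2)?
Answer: 369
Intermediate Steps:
367 + t(-2) = 367 - 2*(1 - 2) = 367 - 2*(-1) = 367 + 2 = 369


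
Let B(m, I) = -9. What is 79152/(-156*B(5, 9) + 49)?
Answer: 79152/1453 ≈ 54.475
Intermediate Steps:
79152/(-156*B(5, 9) + 49) = 79152/(-156*(-9) + 49) = 79152/(1404 + 49) = 79152/1453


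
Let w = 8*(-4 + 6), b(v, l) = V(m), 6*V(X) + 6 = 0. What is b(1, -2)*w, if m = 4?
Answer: -16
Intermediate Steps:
V(X) = -1 (V(X) = -1 + (⅙)*0 = -1 + 0 = -1)
b(v, l) = -1
w = 16 (w = 8*2 = 16)
b(1, -2)*w = -1*16 = -16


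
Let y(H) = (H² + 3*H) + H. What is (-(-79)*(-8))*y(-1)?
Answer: 1896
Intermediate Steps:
y(H) = H² + 4*H
(-(-79)*(-8))*y(-1) = (-(-79)*(-8))*(-(4 - 1)) = (-79*8)*(-1*3) = -632*(-3) = 1896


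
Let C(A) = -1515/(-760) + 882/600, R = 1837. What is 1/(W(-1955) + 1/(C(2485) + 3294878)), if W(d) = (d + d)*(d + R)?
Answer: 12520549561/5776731156457980 ≈ 2.1674e-6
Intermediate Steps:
C(A) = 13161/3800 (C(A) = -1515*(-1/760) + 882*(1/600) = 303/152 + 147/100 = 13161/3800)
W(d) = 2*d*(1837 + d) (W(d) = (d + d)*(d + 1837) = (2*d)*(1837 + d) = 2*d*(1837 + d))
1/(W(-1955) + 1/(C(2485) + 3294878)) = 1/(2*(-1955)*(1837 - 1955) + 1/(13161/3800 + 3294878)) = 1/(2*(-1955)*(-118) + 1/(12520549561/3800)) = 1/(461380 + 3800/12520549561) = 1/(5776731156457980/12520549561) = 12520549561/5776731156457980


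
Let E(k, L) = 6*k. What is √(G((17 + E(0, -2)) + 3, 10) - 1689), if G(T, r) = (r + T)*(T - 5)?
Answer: I*√1239 ≈ 35.199*I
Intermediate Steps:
G(T, r) = (-5 + T)*(T + r) (G(T, r) = (T + r)*(-5 + T) = (-5 + T)*(T + r))
√(G((17 + E(0, -2)) + 3, 10) - 1689) = √((((17 + 6*0) + 3)² - 5*((17 + 6*0) + 3) - 5*10 + ((17 + 6*0) + 3)*10) - 1689) = √((((17 + 0) + 3)² - 5*((17 + 0) + 3) - 50 + ((17 + 0) + 3)*10) - 1689) = √(((17 + 3)² - 5*(17 + 3) - 50 + (17 + 3)*10) - 1689) = √((20² - 5*20 - 50 + 20*10) - 1689) = √((400 - 100 - 50 + 200) - 1689) = √(450 - 1689) = √(-1239) = I*√1239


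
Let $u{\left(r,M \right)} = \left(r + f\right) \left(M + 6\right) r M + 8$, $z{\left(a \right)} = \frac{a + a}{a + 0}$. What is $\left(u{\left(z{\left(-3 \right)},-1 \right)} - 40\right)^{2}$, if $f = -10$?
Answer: $2304$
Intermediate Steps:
$z{\left(a \right)} = 2$ ($z{\left(a \right)} = \frac{2 a}{a} = 2$)
$u{\left(r,M \right)} = 8 + M r \left(-10 + r\right) \left(6 + M\right)$ ($u{\left(r,M \right)} = \left(r - 10\right) \left(M + 6\right) r M + 8 = \left(-10 + r\right) \left(6 + M\right) r M + 8 = r \left(-10 + r\right) \left(6 + M\right) M + 8 = M r \left(-10 + r\right) \left(6 + M\right) + 8 = 8 + M r \left(-10 + r\right) \left(6 + M\right)$)
$\left(u{\left(z{\left(-3 \right)},-1 \right)} - 40\right)^{2} = \left(\left(8 + \left(-1\right)^{2} \cdot 2^{2} - \left(-60\right) 2 - 20 \left(-1\right)^{2} + 6 \left(-1\right) 2^{2}\right) - 40\right)^{2} = \left(\left(8 + 1 \cdot 4 + 120 - 20 \cdot 1 + 6 \left(-1\right) 4\right) - 40\right)^{2} = \left(\left(8 + 4 + 120 - 20 - 24\right) - 40\right)^{2} = \left(88 - 40\right)^{2} = 48^{2} = 2304$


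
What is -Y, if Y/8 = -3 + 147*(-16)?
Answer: 18840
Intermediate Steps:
Y = -18840 (Y = 8*(-3 + 147*(-16)) = 8*(-3 - 2352) = 8*(-2355) = -18840)
-Y = -1*(-18840) = 18840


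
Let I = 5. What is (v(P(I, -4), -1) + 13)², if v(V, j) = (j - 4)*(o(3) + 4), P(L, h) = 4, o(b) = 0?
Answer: 49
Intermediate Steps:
v(V, j) = -16 + 4*j (v(V, j) = (j - 4)*(0 + 4) = (-4 + j)*4 = -16 + 4*j)
(v(P(I, -4), -1) + 13)² = ((-16 + 4*(-1)) + 13)² = ((-16 - 4) + 13)² = (-20 + 13)² = (-7)² = 49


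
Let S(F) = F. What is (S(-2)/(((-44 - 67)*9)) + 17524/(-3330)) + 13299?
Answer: 66402229/4995 ≈ 13294.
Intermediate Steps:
(S(-2)/(((-44 - 67)*9)) + 17524/(-3330)) + 13299 = (-2*1/(9*(-44 - 67)) + 17524/(-3330)) + 13299 = (-2/((-111*9)) + 17524*(-1/3330)) + 13299 = (-2/(-999) - 8762/1665) + 13299 = (-2*(-1/999) - 8762/1665) + 13299 = (2/999 - 8762/1665) + 13299 = -26276/4995 + 13299 = 66402229/4995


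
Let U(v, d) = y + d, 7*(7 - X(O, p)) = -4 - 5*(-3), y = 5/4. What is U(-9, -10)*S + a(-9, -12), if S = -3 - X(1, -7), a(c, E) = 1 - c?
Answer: 335/4 ≈ 83.750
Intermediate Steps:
y = 5/4 (y = 5*(¼) = 5/4 ≈ 1.2500)
X(O, p) = 38/7 (X(O, p) = 7 - (-4 - 5*(-3))/7 = 7 - (-4 + 15)/7 = 7 - ⅐*11 = 7 - 11/7 = 38/7)
U(v, d) = 5/4 + d
S = -59/7 (S = -3 - 1*38/7 = -3 - 38/7 = -59/7 ≈ -8.4286)
U(-9, -10)*S + a(-9, -12) = (5/4 - 10)*(-59/7) + (1 - 1*(-9)) = -35/4*(-59/7) + (1 + 9) = 295/4 + 10 = 335/4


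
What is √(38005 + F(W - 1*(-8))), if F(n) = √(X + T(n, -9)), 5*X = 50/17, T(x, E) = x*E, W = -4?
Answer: √(10983445 + 17*I*√10234)/17 ≈ 194.95 + 0.015262*I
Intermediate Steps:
T(x, E) = E*x
X = 10/17 (X = (50/17)/5 = (50*(1/17))/5 = (⅕)*(50/17) = 10/17 ≈ 0.58823)
F(n) = √(10/17 - 9*n)
√(38005 + F(W - 1*(-8))) = √(38005 + √(170 - 2601*(-4 - 1*(-8)))/17) = √(38005 + √(170 - 2601*(-4 + 8))/17) = √(38005 + √(170 - 2601*4)/17) = √(38005 + √(170 - 10404)/17) = √(38005 + √(-10234)/17) = √(38005 + (I*√10234)/17) = √(38005 + I*√10234/17)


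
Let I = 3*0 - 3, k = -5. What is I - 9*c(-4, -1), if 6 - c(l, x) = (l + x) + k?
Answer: -147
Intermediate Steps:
I = -3 (I = 0 - 3 = -3)
c(l, x) = 11 - l - x (c(l, x) = 6 - ((l + x) - 5) = 6 - (-5 + l + x) = 6 + (5 - l - x) = 11 - l - x)
I - 9*c(-4, -1) = -3 - 9*(11 - 1*(-4) - 1*(-1)) = -3 - 9*(11 + 4 + 1) = -3 - 9*16 = -3 - 144 = -147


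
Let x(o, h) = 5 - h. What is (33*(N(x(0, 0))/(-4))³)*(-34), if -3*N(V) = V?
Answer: -23375/288 ≈ -81.163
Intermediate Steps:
N(V) = -V/3
(33*(N(x(0, 0))/(-4))³)*(-34) = (33*(-(5 - 1*0)/3/(-4))³)*(-34) = (33*(-(5 + 0)/3*(-¼))³)*(-34) = (33*(-⅓*5*(-¼))³)*(-34) = (33*(-5/3*(-¼))³)*(-34) = (33*(5/12)³)*(-34) = (33*(125/1728))*(-34) = (1375/576)*(-34) = -23375/288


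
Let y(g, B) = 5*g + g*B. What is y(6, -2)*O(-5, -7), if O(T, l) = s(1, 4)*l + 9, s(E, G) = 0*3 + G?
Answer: -342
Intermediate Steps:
s(E, G) = G (s(E, G) = 0 + G = G)
y(g, B) = 5*g + B*g
O(T, l) = 9 + 4*l (O(T, l) = 4*l + 9 = 9 + 4*l)
y(6, -2)*O(-5, -7) = (6*(5 - 2))*(9 + 4*(-7)) = (6*3)*(9 - 28) = 18*(-19) = -342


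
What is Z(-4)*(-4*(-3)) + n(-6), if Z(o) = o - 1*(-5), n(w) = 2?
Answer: 14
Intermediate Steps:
Z(o) = 5 + o (Z(o) = o + 5 = 5 + o)
Z(-4)*(-4*(-3)) + n(-6) = (5 - 4)*(-4*(-3)) + 2 = 1*12 + 2 = 12 + 2 = 14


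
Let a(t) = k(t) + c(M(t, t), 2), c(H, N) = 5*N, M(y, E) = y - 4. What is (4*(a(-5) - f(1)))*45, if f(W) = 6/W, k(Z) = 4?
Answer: 1440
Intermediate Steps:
M(y, E) = -4 + y
a(t) = 14 (a(t) = 4 + 5*2 = 4 + 10 = 14)
(4*(a(-5) - f(1)))*45 = (4*(14 - 6/1))*45 = (4*(14 - 6))*45 = (4*8)*45 = 32*45 = 1440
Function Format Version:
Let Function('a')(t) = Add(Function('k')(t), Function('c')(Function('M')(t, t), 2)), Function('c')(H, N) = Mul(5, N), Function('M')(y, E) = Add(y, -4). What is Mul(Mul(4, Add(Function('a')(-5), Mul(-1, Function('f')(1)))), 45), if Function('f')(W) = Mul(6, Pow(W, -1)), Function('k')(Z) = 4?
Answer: 1440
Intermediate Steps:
Function('M')(y, E) = Add(-4, y)
Function('a')(t) = 14 (Function('a')(t) = Add(4, Mul(5, 2)) = Add(4, 10) = 14)
Mul(Mul(4, Add(Function('a')(-5), Mul(-1, Function('f')(1)))), 45) = Mul(Mul(4, Add(14, Mul(-1, Mul(6, Pow(1, -1))))), 45) = Mul(Mul(4, Add(14, Mul(-1, Mul(6, 1)))), 45) = Mul(Mul(4, Add(14, Mul(-1, 6))), 45) = Mul(Mul(4, Add(14, -6)), 45) = Mul(Mul(4, 8), 45) = Mul(32, 45) = 1440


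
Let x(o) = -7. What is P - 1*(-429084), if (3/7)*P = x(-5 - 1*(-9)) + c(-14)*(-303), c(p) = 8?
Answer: 1270235/3 ≈ 4.2341e+5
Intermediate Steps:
P = -17017/3 (P = 7*(-7 + 8*(-303))/3 = 7*(-7 - 2424)/3 = (7/3)*(-2431) = -17017/3 ≈ -5672.3)
P - 1*(-429084) = -17017/3 - 1*(-429084) = -17017/3 + 429084 = 1270235/3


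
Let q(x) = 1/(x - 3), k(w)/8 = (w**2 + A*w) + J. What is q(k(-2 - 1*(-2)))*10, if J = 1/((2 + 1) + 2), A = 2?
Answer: -50/7 ≈ -7.1429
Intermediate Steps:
J = 1/5 (J = 1/(3 + 2) = 1/5 ≈ 0.20000)
k(w) = 8/5 + 8*w**2 + 16*w (k(w) = 8*((w**2 + 2*w) + 1/5) = 8*(1/5 + w**2 + 2*w) = 8/5 + 8*w**2 + 16*w)
q(x) = 1/(-3 + x)
q(k(-2 - 1*(-2)))*10 = 10/(-3 + (8/5 + 8*(-2 - 1*(-2))**2 + 16*(-2 - 1*(-2)))) = 10/(-3 + (8/5 + 8*(-2 + 2)**2 + 16*(-2 + 2))) = 10/(-3 + (8/5 + 8*0**2 + 16*0)) = 10/(-3 + (8/5 + 8*0 + 0)) = 10/(-3 + (8/5 + 0 + 0)) = 10/(-3 + 8/5) = 10/(-7/5) = -5/7*10 = -50/7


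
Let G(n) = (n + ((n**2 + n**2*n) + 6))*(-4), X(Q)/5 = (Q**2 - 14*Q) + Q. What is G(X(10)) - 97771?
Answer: 13312805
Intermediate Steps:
X(Q) = -65*Q + 5*Q**2 (X(Q) = 5*((Q**2 - 14*Q) + Q) = 5*(Q**2 - 13*Q) = -65*Q + 5*Q**2)
G(n) = -24 - 4*n - 4*n**2 - 4*n**3 (G(n) = (n + ((n**2 + n**3) + 6))*(-4) = (n + (6 + n**2 + n**3))*(-4) = (6 + n + n**2 + n**3)*(-4) = -24 - 4*n - 4*n**2 - 4*n**3)
G(X(10)) - 97771 = (-24 - 20*10*(-13 + 10) - 4*2500*(-13 + 10)**2 - 4*125000*(-13 + 10)**3) - 97771 = (-24 - 20*10*(-3) - 4*(5*10*(-3))**2 - 4*(5*10*(-3))**3) - 97771 = (-24 - 4*(-150) - 4*(-150)**2 - 4*(-150)**3) - 97771 = (-24 + 600 - 4*22500 - 4*(-3375000)) - 97771 = (-24 + 600 - 90000 + 13500000) - 97771 = 13410576 - 97771 = 13312805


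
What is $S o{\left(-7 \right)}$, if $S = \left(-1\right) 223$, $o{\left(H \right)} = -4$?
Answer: $892$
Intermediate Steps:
$S = -223$
$S o{\left(-7 \right)} = \left(-223\right) \left(-4\right) = 892$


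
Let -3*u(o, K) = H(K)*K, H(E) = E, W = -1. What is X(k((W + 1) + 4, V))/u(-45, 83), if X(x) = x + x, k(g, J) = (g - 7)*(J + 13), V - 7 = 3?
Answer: 414/6889 ≈ 0.060096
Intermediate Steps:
V = 10 (V = 7 + 3 = 10)
k(g, J) = (-7 + g)*(13 + J)
u(o, K) = -K**2/3 (u(o, K) = -K*K/3 = -K**2/3)
X(x) = 2*x
X(k((W + 1) + 4, V))/u(-45, 83) = (2*(-91 - 7*10 + 13*((-1 + 1) + 4) + 10*((-1 + 1) + 4)))/((-1/3*83**2)) = (2*(-91 - 70 + 13*(0 + 4) + 10*(0 + 4)))/((-1/3*6889)) = (2*(-91 - 70 + 13*4 + 10*4))/(-6889/3) = (2*(-91 - 70 + 52 + 40))*(-3/6889) = (2*(-69))*(-3/6889) = -138*(-3/6889) = 414/6889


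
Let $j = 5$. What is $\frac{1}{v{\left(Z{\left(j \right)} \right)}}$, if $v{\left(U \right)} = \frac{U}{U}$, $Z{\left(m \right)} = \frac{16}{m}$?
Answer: $1$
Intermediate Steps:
$v{\left(U \right)} = 1$
$\frac{1}{v{\left(Z{\left(j \right)} \right)}} = 1^{-1} = 1$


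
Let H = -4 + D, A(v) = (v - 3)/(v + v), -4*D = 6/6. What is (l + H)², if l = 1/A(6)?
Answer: 1/16 ≈ 0.062500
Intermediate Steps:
D = -¼ (D = -3/(2*6) = -¼*1 = -¼ ≈ -0.25000)
A(v) = (-3 + v)/(2*v) (A(v) = (-3 + v)/((2*v)) = (-3 + v)*(1/(2*v)) = (-3 + v)/(2*v))
H = -17/4 (H = -4 - ¼ = -17/4 ≈ -4.2500)
l = 4 (l = 1/((½)*(-3 + 6)/6) = 1/((½)*(⅙)*3) = 1/(¼) = 4)
(l + H)² = (4 - 17/4)² = (-¼)² = 1/16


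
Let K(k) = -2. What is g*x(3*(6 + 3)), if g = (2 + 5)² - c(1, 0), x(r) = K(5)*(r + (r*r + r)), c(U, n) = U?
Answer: -75168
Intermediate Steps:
x(r) = -4*r - 2*r² (x(r) = -2*(r + (r*r + r)) = -2*(r + (r² + r)) = -2*(r + (r + r²)) = -2*(r² + 2*r) = -4*r - 2*r²)
g = 48 (g = (2 + 5)² - 1*1 = 7² - 1 = 49 - 1 = 48)
g*x(3*(6 + 3)) = 48*(-2*3*(6 + 3)*(2 + 3*(6 + 3))) = 48*(-2*3*9*(2 + 3*9)) = 48*(-2*27*(2 + 27)) = 48*(-2*27*29) = 48*(-1566) = -75168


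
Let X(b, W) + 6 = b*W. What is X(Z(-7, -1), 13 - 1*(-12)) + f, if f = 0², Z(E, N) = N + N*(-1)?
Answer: -6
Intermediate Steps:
Z(E, N) = 0 (Z(E, N) = N - N = 0)
X(b, W) = -6 + W*b (X(b, W) = -6 + b*W = -6 + W*b)
f = 0
X(Z(-7, -1), 13 - 1*(-12)) + f = (-6 + (13 - 1*(-12))*0) + 0 = (-6 + (13 + 12)*0) + 0 = (-6 + 25*0) + 0 = (-6 + 0) + 0 = -6 + 0 = -6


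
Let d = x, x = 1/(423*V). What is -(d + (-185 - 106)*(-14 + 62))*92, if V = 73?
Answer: 39681244132/30879 ≈ 1.2851e+6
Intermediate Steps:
x = 1/30879 (x = 1/(423*73) = (1/423)*(1/73) = 1/30879 ≈ 3.2384e-5)
d = 1/30879 ≈ 3.2384e-5
-(d + (-185 - 106)*(-14 + 62))*92 = -(1/30879 + (-185 - 106)*(-14 + 62))*92 = -(1/30879 - 291*48)*92 = -(1/30879 - 13968)*92 = -(-431317871)*92/30879 = -1*(-39681244132/30879) = 39681244132/30879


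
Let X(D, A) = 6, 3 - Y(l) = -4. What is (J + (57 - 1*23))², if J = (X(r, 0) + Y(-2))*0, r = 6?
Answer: 1156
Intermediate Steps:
Y(l) = 7 (Y(l) = 3 - 1*(-4) = 3 + 4 = 7)
J = 0 (J = (6 + 7)*0 = 13*0 = 0)
(J + (57 - 1*23))² = (0 + (57 - 1*23))² = (0 + (57 - 23))² = (0 + 34)² = 34² = 1156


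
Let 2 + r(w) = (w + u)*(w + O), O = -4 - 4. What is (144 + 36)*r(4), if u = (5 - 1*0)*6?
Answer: -24840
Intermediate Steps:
u = 30 (u = (5 + 0)*6 = 5*6 = 30)
O = -8
r(w) = -2 + (-8 + w)*(30 + w) (r(w) = -2 + (w + 30)*(w - 8) = -2 + (30 + w)*(-8 + w) = -2 + (-8 + w)*(30 + w))
(144 + 36)*r(4) = (144 + 36)*(-242 + 4² + 22*4) = 180*(-242 + 16 + 88) = 180*(-138) = -24840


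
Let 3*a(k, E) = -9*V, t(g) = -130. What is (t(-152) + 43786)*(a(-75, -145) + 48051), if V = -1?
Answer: 2097845424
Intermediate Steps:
a(k, E) = 3 (a(k, E) = (-9*(-1))/3 = (1/3)*9 = 3)
(t(-152) + 43786)*(a(-75, -145) + 48051) = (-130 + 43786)*(3 + 48051) = 43656*48054 = 2097845424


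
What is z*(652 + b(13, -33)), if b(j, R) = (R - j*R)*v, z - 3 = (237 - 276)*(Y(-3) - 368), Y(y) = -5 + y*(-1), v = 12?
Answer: 77995932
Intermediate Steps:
Y(y) = -5 - y
z = 14433 (z = 3 + (237 - 276)*((-5 - 1*(-3)) - 368) = 3 - 39*((-5 + 3) - 368) = 3 - 39*(-2 - 368) = 3 - 39*(-370) = 3 + 14430 = 14433)
b(j, R) = 12*R - 12*R*j (b(j, R) = (R - j*R)*12 = (R - R*j)*12 = 12*R - 12*R*j)
z*(652 + b(13, -33)) = 14433*(652 + 12*(-33)*(1 - 1*13)) = 14433*(652 + 12*(-33)*(1 - 13)) = 14433*(652 + 12*(-33)*(-12)) = 14433*(652 + 4752) = 14433*5404 = 77995932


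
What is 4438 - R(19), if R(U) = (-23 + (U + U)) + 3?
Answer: 4420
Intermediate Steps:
R(U) = -20 + 2*U (R(U) = (-23 + 2*U) + 3 = -20 + 2*U)
4438 - R(19) = 4438 - (-20 + 2*19) = 4438 - (-20 + 38) = 4438 - 1*18 = 4438 - 18 = 4420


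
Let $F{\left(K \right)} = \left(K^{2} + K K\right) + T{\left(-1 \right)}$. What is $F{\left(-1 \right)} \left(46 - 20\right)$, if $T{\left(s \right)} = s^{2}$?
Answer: $78$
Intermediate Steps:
$F{\left(K \right)} = 1 + 2 K^{2}$ ($F{\left(K \right)} = \left(K^{2} + K K\right) + \left(-1\right)^{2} = \left(K^{2} + K^{2}\right) + 1 = 2 K^{2} + 1 = 1 + 2 K^{2}$)
$F{\left(-1 \right)} \left(46 - 20\right) = \left(1 + 2 \left(-1\right)^{2}\right) \left(46 - 20\right) = \left(1 + 2 \cdot 1\right) 26 = \left(1 + 2\right) 26 = 3 \cdot 26 = 78$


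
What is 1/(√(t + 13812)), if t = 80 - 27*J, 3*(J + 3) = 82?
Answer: √13235/13235 ≈ 0.0086924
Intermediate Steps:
J = 73/3 (J = -3 + (⅓)*82 = -3 + 82/3 = 73/3 ≈ 24.333)
t = -577 (t = 80 - 27*73/3 = 80 - 657 = -577)
1/(√(t + 13812)) = 1/(√(-577 + 13812)) = 1/(√13235) = √13235/13235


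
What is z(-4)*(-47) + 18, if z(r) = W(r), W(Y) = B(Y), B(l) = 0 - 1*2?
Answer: 112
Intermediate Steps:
B(l) = -2 (B(l) = 0 - 2 = -2)
W(Y) = -2
z(r) = -2
z(-4)*(-47) + 18 = -2*(-47) + 18 = 94 + 18 = 112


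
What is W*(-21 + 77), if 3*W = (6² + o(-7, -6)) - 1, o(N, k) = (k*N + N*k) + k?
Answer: 6328/3 ≈ 2109.3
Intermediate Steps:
o(N, k) = k + 2*N*k (o(N, k) = (N*k + N*k) + k = 2*N*k + k = k + 2*N*k)
W = 113/3 (W = ((6² - 6*(1 + 2*(-7))) - 1)/3 = ((36 - 6*(1 - 14)) - 1)/3 = ((36 - 6*(-13)) - 1)/3 = ((36 + 78) - 1)/3 = (114 - 1)/3 = (⅓)*113 = 113/3 ≈ 37.667)
W*(-21 + 77) = 113*(-21 + 77)/3 = (113/3)*56 = 6328/3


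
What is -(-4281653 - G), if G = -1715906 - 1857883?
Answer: 707864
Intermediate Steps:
G = -3573789
-(-4281653 - G) = -(-4281653 - 1*(-3573789)) = -(-4281653 + 3573789) = -1*(-707864) = 707864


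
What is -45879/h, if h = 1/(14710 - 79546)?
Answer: 2974610844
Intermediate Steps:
h = -1/64836 (h = 1/(-64836) = -1/64836 ≈ -1.5424e-5)
-45879/h = -45879/(-1/64836) = -45879*(-64836) = 2974610844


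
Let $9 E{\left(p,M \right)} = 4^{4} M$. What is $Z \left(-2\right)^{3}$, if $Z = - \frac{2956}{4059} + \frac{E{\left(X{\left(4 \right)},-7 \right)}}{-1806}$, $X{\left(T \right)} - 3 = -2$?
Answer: $\frac{2588768}{523611} \approx 4.9441$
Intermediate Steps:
$X{\left(T \right)} = 1$ ($X{\left(T \right)} = 3 - 2 = 1$)
$E{\left(p,M \right)} = \frac{256 M}{9}$ ($E{\left(p,M \right)} = \frac{4^{4} M}{9} = \frac{256 M}{9}$)
$Z = - \frac{323596}{523611}$ ($Z = - \frac{2956}{4059} + \frac{\frac{256}{9} \left(-7\right)}{-1806} = \left(-2956\right) \frac{1}{4059} - - \frac{128}{1161} = - \frac{2956}{4059} + \frac{128}{1161} = - \frac{323596}{523611} \approx -0.61801$)
$Z \left(-2\right)^{3} = - \frac{323596 \left(-2\right)^{3}}{523611} = \left(- \frac{323596}{523611}\right) \left(-8\right) = \frac{2588768}{523611}$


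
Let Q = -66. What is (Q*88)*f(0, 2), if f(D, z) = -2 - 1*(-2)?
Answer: 0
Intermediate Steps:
f(D, z) = 0 (f(D, z) = -2 + 2 = 0)
(Q*88)*f(0, 2) = -66*88*0 = -5808*0 = 0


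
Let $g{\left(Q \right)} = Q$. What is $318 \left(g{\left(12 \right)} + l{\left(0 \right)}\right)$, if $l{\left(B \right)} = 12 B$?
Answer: $3816$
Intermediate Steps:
$318 \left(g{\left(12 \right)} + l{\left(0 \right)}\right) = 318 \left(12 + 12 \cdot 0\right) = 318 \left(12 + 0\right) = 318 \cdot 12 = 3816$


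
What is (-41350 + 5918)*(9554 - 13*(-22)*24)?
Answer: -581722576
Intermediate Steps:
(-41350 + 5918)*(9554 - 13*(-22)*24) = -35432*(9554 + 286*24) = -35432*(9554 + 6864) = -35432*16418 = -581722576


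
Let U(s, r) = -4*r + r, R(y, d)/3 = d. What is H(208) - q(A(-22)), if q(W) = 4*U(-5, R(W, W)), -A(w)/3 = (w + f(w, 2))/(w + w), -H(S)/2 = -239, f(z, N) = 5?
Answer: 4799/11 ≈ 436.27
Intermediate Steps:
R(y, d) = 3*d
U(s, r) = -3*r
H(S) = 478 (H(S) = -2*(-239) = 478)
A(w) = -3*(5 + w)/(2*w) (A(w) = -3*(w + 5)/(w + w) = -3*(5 + w)/(2*w))
q(W) = -36*W (q(W) = 4*(-9*W) = -36*W)
H(208) - q(A(-22)) = 478 - (-36)*(3/2)*(-5 - 1*(-22))/(-22) = 478 - (-36)*(3/2)*(-1/22)*(-5 + 22) = 478 - (-36)*(3/2)*(-1/22)*17 = 478 - (-36)*(-51)/44 = 478 - 1*459/11 = 478 - 459/11 = 4799/11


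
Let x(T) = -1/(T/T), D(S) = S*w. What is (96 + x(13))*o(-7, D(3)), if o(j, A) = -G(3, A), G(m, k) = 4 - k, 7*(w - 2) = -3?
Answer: 475/7 ≈ 67.857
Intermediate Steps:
w = 11/7 (w = 2 + (⅐)*(-3) = 2 - 3/7 = 11/7 ≈ 1.5714)
D(S) = 11*S/7 (D(S) = S*(11/7) = 11*S/7)
x(T) = -1 (x(T) = -1/1 = -1*1 = -1)
o(j, A) = -4 + A (o(j, A) = -(4 - A) = -4 + A)
(96 + x(13))*o(-7, D(3)) = (96 - 1)*(-4 + (11/7)*3) = 95*(-4 + 33/7) = 95*(5/7) = 475/7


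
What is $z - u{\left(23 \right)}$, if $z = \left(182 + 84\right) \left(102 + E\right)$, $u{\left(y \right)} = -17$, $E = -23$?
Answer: $21031$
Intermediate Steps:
$z = 21014$ ($z = \left(182 + 84\right) \left(102 - 23\right) = 266 \cdot 79 = 21014$)
$z - u{\left(23 \right)} = 21014 - -17 = 21014 + 17 = 21031$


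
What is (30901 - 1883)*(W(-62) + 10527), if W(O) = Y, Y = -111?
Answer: 302251488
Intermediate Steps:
W(O) = -111
(30901 - 1883)*(W(-62) + 10527) = (30901 - 1883)*(-111 + 10527) = 29018*10416 = 302251488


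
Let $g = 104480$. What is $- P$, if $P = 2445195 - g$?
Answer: $-2340715$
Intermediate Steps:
$P = 2340715$ ($P = 2445195 - 104480 = 2340715$)
$- P = \left(-1\right) 2340715 = -2340715$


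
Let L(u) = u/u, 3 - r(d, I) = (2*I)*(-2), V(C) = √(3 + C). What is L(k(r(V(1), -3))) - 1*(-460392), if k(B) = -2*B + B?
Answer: 460393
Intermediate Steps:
r(d, I) = 3 + 4*I (r(d, I) = 3 - 2*I*(-2) = 3 - (-4)*I = 3 + 4*I)
k(B) = -B
L(u) = 1
L(k(r(V(1), -3))) - 1*(-460392) = 1 - 1*(-460392) = 1 + 460392 = 460393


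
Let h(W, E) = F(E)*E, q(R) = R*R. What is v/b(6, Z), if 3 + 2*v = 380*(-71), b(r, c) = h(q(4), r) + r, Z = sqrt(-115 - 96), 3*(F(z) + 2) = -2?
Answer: 26983/20 ≈ 1349.2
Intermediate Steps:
q(R) = R**2
F(z) = -8/3 (F(z) = -2 + (1/3)*(-2) = -2 - 2/3 = -8/3)
h(W, E) = -8*E/3
Z = I*sqrt(211) (Z = sqrt(-211) = I*sqrt(211) ≈ 14.526*I)
b(r, c) = -5*r/3 (b(r, c) = -8*r/3 + r = -5*r/3)
v = -26983/2 (v = -3/2 + (380*(-71))/2 = -3/2 + (1/2)*(-26980) = -3/2 - 13490 = -26983/2 ≈ -13492.)
v/b(6, Z) = -26983/(2*((-5/3*6))) = -26983/2/(-10) = -26983/2*(-1/10) = 26983/20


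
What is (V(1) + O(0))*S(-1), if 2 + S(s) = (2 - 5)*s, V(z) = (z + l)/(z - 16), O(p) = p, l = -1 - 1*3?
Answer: ⅕ ≈ 0.20000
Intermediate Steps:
l = -4 (l = -1 - 3 = -4)
V(z) = (-4 + z)/(-16 + z) (V(z) = (z - 4)/(z - 16) = (-4 + z)/(-16 + z))
S(s) = -2 - 3*s (S(s) = -2 + (2 - 5)*s = -2 - 3*s)
(V(1) + O(0))*S(-1) = ((-4 + 1)/(-16 + 1) + 0)*(-2 - 3*(-1)) = (-3/(-15) + 0)*(-2 + 3) = (-1/15*(-3) + 0)*1 = (⅕ + 0)*1 = (⅕)*1 = ⅕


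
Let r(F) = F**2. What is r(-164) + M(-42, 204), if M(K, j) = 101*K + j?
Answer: 22858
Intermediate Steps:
M(K, j) = j + 101*K
r(-164) + M(-42, 204) = (-164)**2 + (204 + 101*(-42)) = 26896 + (204 - 4242) = 26896 - 4038 = 22858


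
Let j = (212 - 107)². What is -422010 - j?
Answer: -433035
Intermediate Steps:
j = 11025 (j = 105² = 11025)
-422010 - j = -422010 - 1*11025 = -422010 - 11025 = -433035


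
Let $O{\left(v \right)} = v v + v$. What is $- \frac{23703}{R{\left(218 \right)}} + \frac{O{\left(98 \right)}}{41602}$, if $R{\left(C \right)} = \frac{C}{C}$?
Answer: $- \frac{44821932}{1891} \approx -23703.0$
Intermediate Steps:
$O{\left(v \right)} = v + v^{2}$ ($O{\left(v \right)} = v^{2} + v = v + v^{2}$)
$R{\left(C \right)} = 1$
$- \frac{23703}{R{\left(218 \right)}} + \frac{O{\left(98 \right)}}{41602} = - \frac{23703}{1} + \frac{98 \left(1 + 98\right)}{41602} = \left(-23703\right) 1 + 98 \cdot 99 \cdot \frac{1}{41602} = -23703 + 9702 \cdot \frac{1}{41602} = -23703 + \frac{441}{1891} = - \frac{44821932}{1891}$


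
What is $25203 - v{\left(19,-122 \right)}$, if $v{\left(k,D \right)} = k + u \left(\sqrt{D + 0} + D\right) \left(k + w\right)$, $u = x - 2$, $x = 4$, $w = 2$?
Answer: $30308 - 42 i \sqrt{122} \approx 30308.0 - 463.91 i$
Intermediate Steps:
$u = 2$ ($u = 4 - 2 = 2$)
$v{\left(k,D \right)} = k + 2 \left(2 + k\right) \left(D + \sqrt{D}\right)$ ($v{\left(k,D \right)} = k + 2 \left(\sqrt{D + 0} + D\right) \left(k + 2\right) = k + 2 \left(\sqrt{D} + D\right) \left(2 + k\right) = k + 2 \left(D + \sqrt{D}\right) \left(2 + k\right) = k + 2 \left(2 + k\right) \left(D + \sqrt{D}\right)$)
$25203 - v{\left(19,-122 \right)} = 25203 - \left(19 + 4 \left(-122\right) + 4 \sqrt{-122} + 2 \left(-122\right) 19 + 2 \cdot 19 \sqrt{-122}\right) = 25203 - \left(19 - 488 + 4 i \sqrt{122} - 4636 + 2 \cdot 19 i \sqrt{122}\right) = 25203 - \left(19 - 488 + 4 i \sqrt{122} - 4636 + 38 i \sqrt{122}\right) = 25203 - \left(-5105 + 42 i \sqrt{122}\right) = 25203 + \left(5105 - 42 i \sqrt{122}\right) = 30308 - 42 i \sqrt{122}$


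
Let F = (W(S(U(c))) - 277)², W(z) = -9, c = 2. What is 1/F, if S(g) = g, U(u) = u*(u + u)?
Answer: 1/81796 ≈ 1.2226e-5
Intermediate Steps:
U(u) = 2*u² (U(u) = u*(2*u) = 2*u²)
F = 81796 (F = (-9 - 277)² = (-286)² = 81796)
1/F = 1/81796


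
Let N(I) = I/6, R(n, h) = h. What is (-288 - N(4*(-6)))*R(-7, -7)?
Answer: 1988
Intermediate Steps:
N(I) = I/6 (N(I) = I*(⅙) = I/6)
(-288 - N(4*(-6)))*R(-7, -7) = (-288 - 4*(-6)/6)*(-7) = (-288 - (-24)/6)*(-7) = (-288 - 1*(-4))*(-7) = (-288 + 4)*(-7) = -284*(-7) = 1988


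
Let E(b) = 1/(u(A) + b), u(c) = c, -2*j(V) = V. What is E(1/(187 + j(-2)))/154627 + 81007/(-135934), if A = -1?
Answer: -2342363131335/3930565457566 ≈ -0.59594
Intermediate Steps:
j(V) = -V/2
E(b) = 1/(-1 + b)
E(1/(187 + j(-2)))/154627 + 81007/(-135934) = 1/(-1 + 1/(187 - ½*(-2))*154627) + 81007/(-135934) = (1/154627)/(-1 + 1/(187 + 1)) + 81007*(-1/135934) = (1/154627)/(-1 + 1/188) - 81007/135934 = (1/154627)/(-187/188) - 81007/135934 = -188/187*1/154627 - 81007/135934 = -188/28915249 - 81007/135934 = -2342363131335/3930565457566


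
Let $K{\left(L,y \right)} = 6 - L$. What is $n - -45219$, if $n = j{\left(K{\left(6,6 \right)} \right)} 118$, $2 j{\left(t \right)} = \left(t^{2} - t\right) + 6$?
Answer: $45573$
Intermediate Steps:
$j{\left(t \right)} = 3 + \frac{t^{2}}{2} - \frac{t}{2}$ ($j{\left(t \right)} = \frac{\left(t^{2} - t\right) + 6}{2} = \frac{6 + t^{2} - t}{2} = 3 + \frac{t^{2}}{2} - \frac{t}{2}$)
$n = 354$ ($n = \left(3 + \frac{\left(6 - 6\right)^{2}}{2} - \frac{6 - 6}{2}\right) 118 = \left(3 + \frac{0^{2}}{2} - 0\right) 118 = \left(3 + \frac{1}{2} \cdot 0 + 0\right) 118 = \left(3 + 0 + 0\right) 118 = 3 \cdot 118 = 354$)
$n - -45219 = 354 - -45219 = 354 + 45219 = 45573$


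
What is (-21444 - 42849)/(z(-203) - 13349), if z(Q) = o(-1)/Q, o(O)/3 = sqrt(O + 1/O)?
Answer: 35367511213713/7343270763427 - 39154437*I*sqrt(2)/7343270763427 ≈ 4.8163 - 7.5406e-6*I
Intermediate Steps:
o(O) = 3*sqrt(O + 1/O)
z(Q) = 3*I*sqrt(2)/Q (z(Q) = (3*sqrt(-1 + 1/(-1)))/Q = (3*sqrt(-1 - 1))/Q = (3*sqrt(-2))/Q = (3*(I*sqrt(2)))/Q = (3*I*sqrt(2))/Q = 3*I*sqrt(2)/Q)
(-21444 - 42849)/(z(-203) - 13349) = (-21444 - 42849)/(3*I*sqrt(2)/(-203) - 13349) = -64293/(3*I*sqrt(2)*(-1/203) - 13349) = -64293/(-3*I*sqrt(2)/203 - 13349) = -64293/(-13349 - 3*I*sqrt(2)/203)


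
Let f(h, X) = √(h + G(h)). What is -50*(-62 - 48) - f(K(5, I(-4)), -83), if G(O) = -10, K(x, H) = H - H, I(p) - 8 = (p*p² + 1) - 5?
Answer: 5500 - I*√10 ≈ 5500.0 - 3.1623*I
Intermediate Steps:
I(p) = 4 + p³ (I(p) = 8 + ((p*p² + 1) - 5) = 8 + ((p³ + 1) - 5) = 8 + ((1 + p³) - 5) = 8 + (-4 + p³) = 4 + p³)
K(x, H) = 0
f(h, X) = √(-10 + h) (f(h, X) = √(h - 10) = √(-10 + h))
-50*(-62 - 48) - f(K(5, I(-4)), -83) = -50*(-62 - 48) - √(-10 + 0) = -50*(-110) - √(-10) = 5500 - I*√10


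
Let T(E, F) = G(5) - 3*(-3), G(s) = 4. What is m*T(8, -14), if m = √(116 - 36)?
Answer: 52*√5 ≈ 116.28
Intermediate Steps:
T(E, F) = 13 (T(E, F) = 4 - 3*(-3) = 4 + 9 = 13)
m = 4*√5 (m = √80 = 4*√5 ≈ 8.9443)
m*T(8, -14) = (4*√5)*13 = 52*√5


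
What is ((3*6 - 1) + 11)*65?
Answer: 1820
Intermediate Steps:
((3*6 - 1) + 11)*65 = ((18 - 1) + 11)*65 = (17 + 11)*65 = 28*65 = 1820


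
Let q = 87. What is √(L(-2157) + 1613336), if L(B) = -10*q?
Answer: √1612466 ≈ 1269.8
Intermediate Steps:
L(B) = -870 (L(B) = -10*87 = -870)
√(L(-2157) + 1613336) = √(-870 + 1613336) = √1612466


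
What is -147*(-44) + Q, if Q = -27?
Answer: 6441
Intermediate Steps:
-147*(-44) + Q = -147*(-44) - 27 = 6468 - 27 = 6441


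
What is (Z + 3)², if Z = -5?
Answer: 4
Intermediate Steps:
(Z + 3)² = (-5 + 3)² = (-2)² = 4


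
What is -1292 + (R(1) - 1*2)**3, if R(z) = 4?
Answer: -1284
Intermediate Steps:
-1292 + (R(1) - 1*2)**3 = -1292 + (4 - 1*2)**3 = -1292 + (4 - 2)**3 = -1292 + 2**3 = -1292 + 8 = -1284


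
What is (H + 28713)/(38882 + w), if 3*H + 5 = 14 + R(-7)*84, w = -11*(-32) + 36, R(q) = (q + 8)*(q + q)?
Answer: 14162/19635 ≈ 0.72126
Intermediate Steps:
R(q) = 2*q*(8 + q) (R(q) = (8 + q)*(2*q) = 2*q*(8 + q))
w = 388 (w = 352 + 36 = 388)
H = -389 (H = -5/3 + (14 + (2*(-7)*(8 - 7))*84)/3 = -5/3 + (14 + (2*(-7)*1)*84)/3 = -5/3 + (14 - 14*84)/3 = -5/3 + (14 - 1176)/3 = -5/3 + (1/3)*(-1162) = -5/3 - 1162/3 = -389)
(H + 28713)/(38882 + w) = (-389 + 28713)/(38882 + 388) = 28324/39270 = 28324*(1/39270) = 14162/19635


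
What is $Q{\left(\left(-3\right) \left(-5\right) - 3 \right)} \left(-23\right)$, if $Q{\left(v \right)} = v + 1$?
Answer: $-299$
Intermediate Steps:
$Q{\left(v \right)} = 1 + v$
$Q{\left(\left(-3\right) \left(-5\right) - 3 \right)} \left(-23\right) = \left(1 - -12\right) \left(-23\right) = \left(1 + \left(15 - 3\right)\right) \left(-23\right) = \left(1 + 12\right) \left(-23\right) = 13 \left(-23\right) = -299$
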